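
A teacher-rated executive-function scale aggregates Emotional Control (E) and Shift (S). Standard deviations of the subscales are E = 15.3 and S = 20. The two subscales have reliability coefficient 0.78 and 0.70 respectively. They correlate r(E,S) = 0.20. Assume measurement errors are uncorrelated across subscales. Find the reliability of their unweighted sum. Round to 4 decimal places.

0.7733

Var(E+S) = 15.3² + 20² + 2·[15.3·20·0.20] = 634.09 + 122.4 = 756.49.
Under uncorrelated errors the observed covariances equal the true-score covariances, so only the own-variance terms attenuate.
True-score variance = [15.3²·0.78 + 20²·0.70] + 122.4 = 462.59 + 122.4 = 584.99.
Reliability = 584.99 / 756.49 = 0.7733.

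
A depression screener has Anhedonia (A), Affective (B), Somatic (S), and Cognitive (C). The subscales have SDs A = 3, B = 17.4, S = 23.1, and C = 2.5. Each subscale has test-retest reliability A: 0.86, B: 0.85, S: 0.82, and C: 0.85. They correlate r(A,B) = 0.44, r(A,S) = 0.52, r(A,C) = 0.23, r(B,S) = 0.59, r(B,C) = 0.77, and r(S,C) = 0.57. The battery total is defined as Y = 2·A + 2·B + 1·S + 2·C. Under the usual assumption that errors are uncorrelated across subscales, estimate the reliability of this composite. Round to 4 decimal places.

Var(Y) = 2²·3² + 2²·17.4² + 23.1² + 2²·2.5² + 2·[4·3·17.4·0.44 + 2·3·23.1·0.52 + 4·3·2.5·0.23 + 2·17.4·23.1·0.59 + 4·17.4·2.5·0.77 + 2·23.1·2.5·0.57] = 1805.65 + 1689.9 = 3495.55.
With uncorrelated errors the cross-covariances are all true-score covariance, so they carry over unchanged; only the diagonal terms shrink to ρᵢσᵢ².
True-score variance = [2²·3²·0.86 + 2²·17.4²·0.85 + 23.1²·0.82 + 2²·2.5²·0.85] + 1689.9 = 1519.15 + 1689.9 = 3209.05.
Reliability = 3209.05 / 3495.55 = 0.9180.

0.9180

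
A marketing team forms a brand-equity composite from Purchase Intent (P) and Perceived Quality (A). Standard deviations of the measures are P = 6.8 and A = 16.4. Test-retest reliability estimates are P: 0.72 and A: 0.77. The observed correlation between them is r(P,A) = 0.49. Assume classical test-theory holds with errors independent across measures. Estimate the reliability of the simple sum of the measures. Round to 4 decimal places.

Var(P+A) = 6.8² + 16.4² + 2·[6.8·16.4·0.49] = 315.2 + 109.29 = 424.49.
Under uncorrelated errors the observed covariances equal the true-score covariances, so only the own-variance terms attenuate.
True-score variance = [6.8²·0.72 + 16.4²·0.77] + 109.29 = 240.392 + 109.29 = 349.682.
Reliability = 349.682 / 424.49 = 0.8238.

0.8238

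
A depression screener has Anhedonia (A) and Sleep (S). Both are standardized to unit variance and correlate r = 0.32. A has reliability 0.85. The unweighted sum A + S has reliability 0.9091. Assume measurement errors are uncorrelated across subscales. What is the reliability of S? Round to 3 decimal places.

0.910

Var(A+S) = 2 + 2·0.32 = 2.640.
True-score variance = ρ_A + ρ_S + 2·0.32, so 0.9091 = (0.85 + ρ_S + 0.64) / 2.640.
ρ_S = 0.9091·2.640 − 0.85 − 0.64 = 0.910.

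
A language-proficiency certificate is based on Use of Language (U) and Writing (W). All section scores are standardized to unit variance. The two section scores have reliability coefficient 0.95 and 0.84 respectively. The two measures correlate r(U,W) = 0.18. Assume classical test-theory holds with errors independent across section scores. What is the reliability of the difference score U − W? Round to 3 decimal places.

0.872

Var(U−W) = 1 + 1 − 2·0.18 = 2 − 0.36 = 1.64.
With uncorrelated errors the cross-covariances are all true-score covariance, so they carry over unchanged; only the diagonal terms shrink to ρᵢσᵢ².
True-score variance = [0.95 + 0.84] − 0.36 = 1.79 − 0.36 = 1.43.
Reliability = 1.43 / 1.64 = 0.872.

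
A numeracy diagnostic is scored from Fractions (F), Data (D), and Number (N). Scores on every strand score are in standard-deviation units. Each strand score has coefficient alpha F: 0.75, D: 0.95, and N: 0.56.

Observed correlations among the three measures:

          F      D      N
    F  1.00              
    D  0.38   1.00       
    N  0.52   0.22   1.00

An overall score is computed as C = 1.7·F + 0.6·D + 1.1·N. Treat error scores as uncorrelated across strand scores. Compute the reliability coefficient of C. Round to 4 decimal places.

Var(C) = 1.7² + 0.6² + 1.1² + 2·[1.02·0.38 + 1.87·0.52 + 0.66·0.22] = 4.46 + 3.0104 = 7.4704.
Under uncorrelated errors the observed covariances equal the true-score covariances, so only the own-variance terms attenuate.
True-score variance = [1.7²·0.75 + 0.6²·0.95 + 1.1²·0.56] + 3.0104 = 3.1871 + 3.0104 = 6.1975.
Reliability = 6.1975 / 7.4704 = 0.8296.

0.8296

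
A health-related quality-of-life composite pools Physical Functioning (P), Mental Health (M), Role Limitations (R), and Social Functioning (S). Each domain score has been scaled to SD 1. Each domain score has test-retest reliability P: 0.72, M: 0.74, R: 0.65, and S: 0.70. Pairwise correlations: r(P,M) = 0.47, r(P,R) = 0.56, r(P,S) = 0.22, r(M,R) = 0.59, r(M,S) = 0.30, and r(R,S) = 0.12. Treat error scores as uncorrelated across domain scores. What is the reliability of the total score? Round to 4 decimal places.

Var(P+M+R+S) = 4 + 2·[0.47 + 0.56 + 0.22 + 0.59 + 0.30 + 0.12] = 4 + 4.52 = 8.52.
Because errors are independent across components, Cov(Tᵢ,Tⱼ) = Cov(Xᵢ,Xⱼ); the off-diagonal part of the true-score variance is the same as above.
True-score variance = [0.72 + 0.74 + 0.65 + 0.70] + 4.52 = 2.81 + 4.52 = 7.33.
Reliability = 7.33 / 8.52 = 0.8603.

0.8603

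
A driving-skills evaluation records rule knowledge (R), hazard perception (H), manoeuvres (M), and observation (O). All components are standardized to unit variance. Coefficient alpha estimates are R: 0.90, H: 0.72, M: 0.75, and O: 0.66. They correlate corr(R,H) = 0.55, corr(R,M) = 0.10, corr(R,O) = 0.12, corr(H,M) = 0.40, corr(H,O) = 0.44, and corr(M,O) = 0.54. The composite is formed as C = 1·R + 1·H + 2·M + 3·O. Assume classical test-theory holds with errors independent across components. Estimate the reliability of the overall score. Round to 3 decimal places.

0.841

Var(C) = 1 + 1 + 2² + 3² + 2·[0.55 + 2·0.10 + 3·0.12 + 2·0.40 + 3·0.44 + 6·0.54] = 15 + 12.94 = 27.94.
With uncorrelated errors the cross-covariances are all true-score covariance, so they carry over unchanged; only the diagonal terms shrink to ρᵢσᵢ².
True-score variance = [0.90 + 0.72 + 2²·0.75 + 3²·0.66] + 12.94 = 10.56 + 12.94 = 23.5.
Reliability = 23.5 / 27.94 = 0.841.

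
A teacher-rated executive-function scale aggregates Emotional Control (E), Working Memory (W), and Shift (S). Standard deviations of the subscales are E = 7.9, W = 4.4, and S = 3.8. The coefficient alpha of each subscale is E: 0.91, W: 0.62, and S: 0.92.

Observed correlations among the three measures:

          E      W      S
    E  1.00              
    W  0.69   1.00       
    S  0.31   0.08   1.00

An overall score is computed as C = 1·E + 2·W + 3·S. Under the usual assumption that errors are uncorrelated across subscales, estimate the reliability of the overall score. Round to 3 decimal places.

Var(C) = 7.9² + 2²·4.4² + 3²·3.8² + 2·[2·7.9·4.4·0.69 + 3·7.9·3.8·0.31 + 6·4.4·3.8·0.08] = 269.81 + 167.826 = 437.636.
Under uncorrelated errors the observed covariances equal the true-score covariances, so only the own-variance terms attenuate.
True-score variance = [7.9²·0.91 + 2²·4.4²·0.62 + 3²·3.8²·0.92] + 167.826 = 224.369 + 167.826 = 392.195.
Reliability = 392.195 / 437.636 = 0.896.

0.896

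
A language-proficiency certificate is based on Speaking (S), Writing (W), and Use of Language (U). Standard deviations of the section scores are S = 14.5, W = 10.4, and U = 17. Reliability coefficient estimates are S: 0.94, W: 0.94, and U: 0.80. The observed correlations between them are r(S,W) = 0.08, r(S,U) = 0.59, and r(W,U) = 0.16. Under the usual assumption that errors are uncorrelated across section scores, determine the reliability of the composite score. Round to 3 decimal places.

0.921

Var(S+W+U) = 14.5² + 10.4² + 17² + 2·[14.5·10.4·0.08 + 14.5·17·0.59 + 10.4·17·0.16] = 607.41 + 371.574 = 978.984.
Because errors are independent across components, Cov(Tᵢ,Tⱼ) = Cov(Xᵢ,Xⱼ); the off-diagonal part of the true-score variance is the same as above.
True-score variance = [14.5²·0.94 + 10.4²·0.94 + 17²·0.80] + 371.574 = 530.505 + 371.574 = 902.079.
Reliability = 902.079 / 978.984 = 0.921.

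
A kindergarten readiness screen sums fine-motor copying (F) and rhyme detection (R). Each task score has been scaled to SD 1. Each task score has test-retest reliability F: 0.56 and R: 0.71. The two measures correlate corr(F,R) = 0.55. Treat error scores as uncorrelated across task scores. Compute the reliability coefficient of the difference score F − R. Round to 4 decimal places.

0.1889

Var(F−R) = 1 + 1 − 2·0.55 = 2 − 1.1 = 0.9.
With uncorrelated errors the cross-covariances are all true-score covariance, so they carry over unchanged; only the diagonal terms shrink to ρᵢσᵢ².
True-score variance = [0.56 + 0.71] − 1.1 = 1.27 − 1.1 = 0.17.
Reliability = 0.17 / 0.9 = 0.1889.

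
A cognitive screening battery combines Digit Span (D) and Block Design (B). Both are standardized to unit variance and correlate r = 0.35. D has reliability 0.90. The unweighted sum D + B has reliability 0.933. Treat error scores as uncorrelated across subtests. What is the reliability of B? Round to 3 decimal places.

0.919

Var(D+B) = 2 + 2·0.35 = 2.700.
True-score variance = ρ_D + ρ_B + 2·0.35, so 0.933 = (0.90 + ρ_B + 0.70) / 2.700.
ρ_B = 0.933·2.700 − 0.90 − 0.70 = 0.919.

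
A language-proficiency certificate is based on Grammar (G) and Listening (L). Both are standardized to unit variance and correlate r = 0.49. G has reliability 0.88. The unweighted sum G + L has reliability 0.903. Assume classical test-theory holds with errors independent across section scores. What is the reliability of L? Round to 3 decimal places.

0.831

Var(G+L) = 2 + 2·0.49 = 2.980.
True-score variance = ρ_G + ρ_L + 2·0.49, so 0.903 = (0.88 + ρ_L + 0.98) / 2.980.
ρ_L = 0.903·2.980 − 0.88 − 0.98 = 0.831.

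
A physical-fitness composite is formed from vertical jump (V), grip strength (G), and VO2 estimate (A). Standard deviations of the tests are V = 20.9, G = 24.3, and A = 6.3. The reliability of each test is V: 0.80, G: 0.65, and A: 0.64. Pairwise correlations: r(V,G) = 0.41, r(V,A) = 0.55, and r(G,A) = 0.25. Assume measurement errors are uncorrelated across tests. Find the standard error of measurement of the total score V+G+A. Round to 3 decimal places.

Var(total) = 1066.99 + 637.835 = 1704.83.
True-score variance = 758.668 + 637.835 = 1396.5, so reliability = 0.8191.
Error variance = 1704.83 − 1396.5 = 308.322; SEM = √308.322 = 17.559.

17.559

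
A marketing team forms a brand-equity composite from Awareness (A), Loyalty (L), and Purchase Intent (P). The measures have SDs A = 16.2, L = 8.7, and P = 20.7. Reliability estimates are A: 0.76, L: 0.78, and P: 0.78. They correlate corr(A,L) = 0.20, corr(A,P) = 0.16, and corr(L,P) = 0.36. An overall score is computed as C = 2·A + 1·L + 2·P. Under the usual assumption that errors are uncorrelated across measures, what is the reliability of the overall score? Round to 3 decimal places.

Var(C) = 2²·16.2² + 8.7² + 2²·20.7² + 2·[2·16.2·8.7·0.20 + 4·16.2·20.7·0.16 + 2·8.7·20.7·0.36] = 2839.41 + 801.317 = 3640.73.
Under uncorrelated errors the observed covariances equal the true-score covariances, so only the own-variance terms attenuate.
True-score variance = [2²·16.2²·0.76 + 8.7²·0.78 + 2²·20.7²·0.78] + 801.317 = 2193.74 + 801.317 = 2995.06.
Reliability = 2995.06 / 3640.73 = 0.823.

0.823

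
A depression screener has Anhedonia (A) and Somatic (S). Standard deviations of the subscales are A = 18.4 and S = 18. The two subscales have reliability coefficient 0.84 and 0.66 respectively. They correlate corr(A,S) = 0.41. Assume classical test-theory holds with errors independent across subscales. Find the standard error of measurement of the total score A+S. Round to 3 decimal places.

Var(total) = 662.56 + 271.584 = 934.144.
True-score variance = 498.23 + 271.584 = 769.814, so reliability = 0.8241.
Error variance = 934.144 − 769.814 = 164.33; SEM = √164.33 = 12.819.

12.819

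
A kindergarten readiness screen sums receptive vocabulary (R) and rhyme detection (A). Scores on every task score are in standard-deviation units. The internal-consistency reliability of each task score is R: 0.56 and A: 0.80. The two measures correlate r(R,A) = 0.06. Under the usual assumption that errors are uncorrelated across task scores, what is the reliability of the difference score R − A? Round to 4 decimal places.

Var(R−A) = 1 + 1 − 2·0.06 = 2 − 0.12 = 1.88.
Because errors are independent across components, Cov(Tᵢ,Tⱼ) = Cov(Xᵢ,Xⱼ); the off-diagonal part of the true-score variance is the same as above.
True-score variance = [0.56 + 0.80] − 0.12 = 1.36 − 0.12 = 1.24.
Reliability = 1.24 / 1.88 = 0.6596.

0.6596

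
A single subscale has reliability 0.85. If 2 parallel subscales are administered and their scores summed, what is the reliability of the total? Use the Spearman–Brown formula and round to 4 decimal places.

ρ_k = kρ / (1 + (k−1)ρ) = 2·0.85 / (1 + 1·0.85) = 1.700 / 1.850 = 0.9189.

0.9189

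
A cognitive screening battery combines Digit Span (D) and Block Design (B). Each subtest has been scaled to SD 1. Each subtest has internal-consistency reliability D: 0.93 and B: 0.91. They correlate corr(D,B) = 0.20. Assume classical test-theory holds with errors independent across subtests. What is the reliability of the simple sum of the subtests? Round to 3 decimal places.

Var(D+B) = 2 + 2·[0.20] = 2 + 0.4 = 2.4.
Because errors are independent across components, Cov(Tᵢ,Tⱼ) = Cov(Xᵢ,Xⱼ); the off-diagonal part of the true-score variance is the same as above.
True-score variance = [0.93 + 0.91] + 0.4 = 1.84 + 0.4 = 2.24.
Reliability = 2.24 / 2.4 = 0.933.

0.933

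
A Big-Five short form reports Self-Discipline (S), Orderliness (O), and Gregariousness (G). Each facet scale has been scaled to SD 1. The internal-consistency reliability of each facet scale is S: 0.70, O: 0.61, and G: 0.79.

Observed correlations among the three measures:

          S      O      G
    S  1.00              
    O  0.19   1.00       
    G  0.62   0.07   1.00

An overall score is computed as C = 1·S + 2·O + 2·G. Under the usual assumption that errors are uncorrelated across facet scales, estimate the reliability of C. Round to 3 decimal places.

Var(C) = 1 + 2² + 2² + 2·[2·0.19 + 2·0.62 + 4·0.07] = 9 + 3.8 = 12.8.
Under uncorrelated errors the observed covariances equal the true-score covariances, so only the own-variance terms attenuate.
True-score variance = [0.70 + 2²·0.61 + 2²·0.79] + 3.8 = 6.3 + 3.8 = 10.1.
Reliability = 10.1 / 12.8 = 0.789.

0.789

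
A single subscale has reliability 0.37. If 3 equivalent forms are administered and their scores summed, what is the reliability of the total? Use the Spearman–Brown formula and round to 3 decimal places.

0.638

ρ_k = kρ / (1 + (k−1)ρ) = 3·0.37 / (1 + 2·0.37) = 1.110 / 1.740 = 0.638.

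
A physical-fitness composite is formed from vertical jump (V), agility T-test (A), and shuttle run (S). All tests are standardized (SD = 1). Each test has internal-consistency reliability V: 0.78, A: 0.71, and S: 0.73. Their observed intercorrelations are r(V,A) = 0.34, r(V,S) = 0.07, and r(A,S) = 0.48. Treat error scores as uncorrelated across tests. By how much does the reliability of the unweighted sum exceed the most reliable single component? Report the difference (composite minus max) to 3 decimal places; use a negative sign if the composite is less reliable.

0.057

Var(sum) = 3 + 1.78 = 4.78; true-score variance = 2.22 + 1.78 = 4; composite reliability = 0.8368.
Max component reliability = 0.7800.
Difference = 0.8368 − 0.7800 = 0.057.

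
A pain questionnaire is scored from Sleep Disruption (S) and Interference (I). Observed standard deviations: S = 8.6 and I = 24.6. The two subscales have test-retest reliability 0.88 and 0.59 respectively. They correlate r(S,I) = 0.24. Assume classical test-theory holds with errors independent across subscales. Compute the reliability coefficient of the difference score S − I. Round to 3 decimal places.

0.555

Var(S−I) = 8.6² + 24.6² − 2·8.6·24.6·0.24 = 679.12 − 101.549 = 577.571.
Because errors are independent across components, Cov(Tᵢ,Tⱼ) = Cov(Xᵢ,Xⱼ); the off-diagonal part of the true-score variance is the same as above.
True-score variance = [8.6²·0.88 + 24.6²·0.59] − 101.549 = 422.129 − 101.549 = 320.58.
Reliability = 320.58 / 577.571 = 0.555.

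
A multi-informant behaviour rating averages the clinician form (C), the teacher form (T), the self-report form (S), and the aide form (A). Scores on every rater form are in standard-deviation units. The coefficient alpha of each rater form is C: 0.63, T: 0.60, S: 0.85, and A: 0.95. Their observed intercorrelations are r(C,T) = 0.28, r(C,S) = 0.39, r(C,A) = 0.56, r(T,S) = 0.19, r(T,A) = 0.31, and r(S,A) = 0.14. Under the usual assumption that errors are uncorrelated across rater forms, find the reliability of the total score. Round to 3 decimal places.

Var(C+T+S+A) = 4 + 2·[0.28 + 0.39 + 0.56 + 0.19 + 0.31 + 0.14] = 4 + 3.74 = 7.74.
With uncorrelated errors the cross-covariances are all true-score covariance, so they carry over unchanged; only the diagonal terms shrink to ρᵢσᵢ².
True-score variance = [0.63 + 0.60 + 0.85 + 0.95] + 3.74 = 3.03 + 3.74 = 6.77.
Reliability = 6.77 / 7.74 = 0.875.

0.875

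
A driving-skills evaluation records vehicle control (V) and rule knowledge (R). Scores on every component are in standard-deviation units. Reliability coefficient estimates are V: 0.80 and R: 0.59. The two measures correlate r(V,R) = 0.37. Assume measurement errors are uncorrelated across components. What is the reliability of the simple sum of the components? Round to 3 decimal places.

0.777

Var(V+R) = 2 + 2·[0.37] = 2 + 0.74 = 2.74.
Under uncorrelated errors the observed covariances equal the true-score covariances, so only the own-variance terms attenuate.
True-score variance = [0.80 + 0.59] + 0.74 = 1.39 + 0.74 = 2.13.
Reliability = 2.13 / 2.74 = 0.777.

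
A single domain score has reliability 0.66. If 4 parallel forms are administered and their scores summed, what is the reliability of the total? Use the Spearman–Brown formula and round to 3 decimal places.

0.886

ρ_k = kρ / (1 + (k−1)ρ) = 4·0.66 / (1 + 3·0.66) = 2.640 / 2.980 = 0.886.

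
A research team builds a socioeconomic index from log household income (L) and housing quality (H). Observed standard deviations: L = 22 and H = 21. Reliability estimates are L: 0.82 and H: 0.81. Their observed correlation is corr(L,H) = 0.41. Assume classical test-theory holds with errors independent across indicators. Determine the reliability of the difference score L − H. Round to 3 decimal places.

0.687

Var(L−H) = 22² + 21² − 2·22·21·0.41 = 925 − 378.84 = 546.16.
With uncorrelated errors the cross-covariances are all true-score covariance, so they carry over unchanged; only the diagonal terms shrink to ρᵢσᵢ².
True-score variance = [22²·0.82 + 21²·0.81] − 378.84 = 754.09 − 378.84 = 375.25.
Reliability = 375.25 / 546.16 = 0.687.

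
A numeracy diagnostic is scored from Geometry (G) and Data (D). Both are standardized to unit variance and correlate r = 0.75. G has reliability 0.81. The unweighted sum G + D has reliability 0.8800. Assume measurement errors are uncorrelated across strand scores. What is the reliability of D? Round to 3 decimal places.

0.770

Var(G+D) = 2 + 2·0.75 = 3.500.
True-score variance = ρ_G + ρ_D + 2·0.75, so 0.8800 = (0.81 + ρ_D + 1.50) / 3.500.
ρ_D = 0.8800·3.500 − 0.81 − 1.50 = 0.770.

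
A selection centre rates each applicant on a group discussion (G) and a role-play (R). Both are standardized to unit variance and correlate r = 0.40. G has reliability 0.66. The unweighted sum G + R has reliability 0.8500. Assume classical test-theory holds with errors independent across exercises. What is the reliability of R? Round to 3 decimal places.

0.920

Var(G+R) = 2 + 2·0.40 = 2.800.
True-score variance = ρ_G + ρ_R + 2·0.40, so 0.8500 = (0.66 + ρ_R + 0.80) / 2.800.
ρ_R = 0.8500·2.800 − 0.66 − 0.80 = 0.920.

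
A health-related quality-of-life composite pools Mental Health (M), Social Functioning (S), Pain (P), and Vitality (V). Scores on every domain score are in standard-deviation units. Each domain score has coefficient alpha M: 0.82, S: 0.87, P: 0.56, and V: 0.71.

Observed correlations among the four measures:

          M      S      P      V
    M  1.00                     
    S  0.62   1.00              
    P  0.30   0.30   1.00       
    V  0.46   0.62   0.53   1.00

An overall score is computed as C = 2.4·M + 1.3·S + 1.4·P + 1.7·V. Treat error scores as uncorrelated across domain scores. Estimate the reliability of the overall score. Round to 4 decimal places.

0.8955

Var(C) = 2.4² + 1.3² + 1.4² + 1.7² + 2·[3.12·0.62 + 3.36·0.30 + 4.08·0.46 + 1.82·0.30 + 2.21·0.62 + 2.38·0.53] = 12.3 + 15.9936 = 28.2936.
Under uncorrelated errors the observed covariances equal the true-score covariances, so only the own-variance terms attenuate.
True-score variance = [2.4²·0.82 + 1.3²·0.87 + 1.4²·0.56 + 1.7²·0.71] + 15.9936 = 9.343 + 15.9936 = 25.3366.
Reliability = 25.3366 / 28.2936 = 0.8955.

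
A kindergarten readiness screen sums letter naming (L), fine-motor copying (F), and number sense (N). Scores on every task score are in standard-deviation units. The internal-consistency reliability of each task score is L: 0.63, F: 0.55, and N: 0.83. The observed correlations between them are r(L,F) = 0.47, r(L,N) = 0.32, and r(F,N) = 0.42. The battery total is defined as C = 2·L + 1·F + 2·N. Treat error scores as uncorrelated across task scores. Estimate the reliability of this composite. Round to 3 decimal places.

0.827

Var(C) = 2² + 1 + 2² + 2·[2·0.47 + 4·0.32 + 2·0.42] = 9 + 6.12 = 15.12.
With uncorrelated errors the cross-covariances are all true-score covariance, so they carry over unchanged; only the diagonal terms shrink to ρᵢσᵢ².
True-score variance = [2²·0.63 + 0.55 + 2²·0.83] + 6.12 = 6.39 + 6.12 = 12.51.
Reliability = 12.51 / 15.12 = 0.827.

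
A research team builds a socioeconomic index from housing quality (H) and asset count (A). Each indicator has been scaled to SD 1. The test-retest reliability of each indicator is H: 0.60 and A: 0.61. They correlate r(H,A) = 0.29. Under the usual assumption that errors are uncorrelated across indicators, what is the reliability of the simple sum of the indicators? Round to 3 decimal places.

0.694

Var(H+A) = 2 + 2·[0.29] = 2 + 0.58 = 2.58.
Under uncorrelated errors the observed covariances equal the true-score covariances, so only the own-variance terms attenuate.
True-score variance = [0.60 + 0.61] + 0.58 = 1.21 + 0.58 = 1.79.
Reliability = 1.79 / 2.58 = 0.694.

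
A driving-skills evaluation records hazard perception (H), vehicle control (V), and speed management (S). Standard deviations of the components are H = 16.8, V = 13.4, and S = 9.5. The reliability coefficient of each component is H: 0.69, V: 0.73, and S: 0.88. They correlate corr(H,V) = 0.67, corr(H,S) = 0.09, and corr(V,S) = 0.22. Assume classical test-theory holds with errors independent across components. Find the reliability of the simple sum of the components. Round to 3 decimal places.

0.844

Var(H+V+S) = 16.8² + 13.4² + 9.5² + 2·[16.8·13.4·0.67 + 16.8·9.5·0.09 + 13.4·9.5·0.22] = 552.05 + 386.401 = 938.451.
With uncorrelated errors the cross-covariances are all true-score covariance, so they carry over unchanged; only the diagonal terms shrink to ρᵢσᵢ².
True-score variance = [16.8²·0.69 + 13.4²·0.73 + 9.5²·0.88] + 386.401 = 405.244 + 386.401 = 791.645.
Reliability = 791.645 / 938.451 = 0.844.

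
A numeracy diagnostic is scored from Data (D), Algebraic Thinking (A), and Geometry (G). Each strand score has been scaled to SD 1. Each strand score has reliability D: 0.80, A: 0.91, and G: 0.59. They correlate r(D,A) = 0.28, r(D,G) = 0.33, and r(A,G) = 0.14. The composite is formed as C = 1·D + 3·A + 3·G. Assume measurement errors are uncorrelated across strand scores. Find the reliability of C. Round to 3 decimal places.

Var(C) = 1 + 3² + 3² + 2·[3·0.28 + 3·0.33 + 9·0.14] = 19 + 6.18 = 25.18.
Because errors are independent across components, Cov(Tᵢ,Tⱼ) = Cov(Xᵢ,Xⱼ); the off-diagonal part of the true-score variance is the same as above.
True-score variance = [0.80 + 3²·0.91 + 3²·0.59] + 6.18 = 14.3 + 6.18 = 20.48.
Reliability = 20.48 / 25.18 = 0.813.

0.813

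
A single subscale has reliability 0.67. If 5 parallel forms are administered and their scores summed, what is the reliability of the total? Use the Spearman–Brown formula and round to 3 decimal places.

0.910

ρ_k = kρ / (1 + (k−1)ρ) = 5·0.67 / (1 + 4·0.67) = 3.350 / 3.680 = 0.910.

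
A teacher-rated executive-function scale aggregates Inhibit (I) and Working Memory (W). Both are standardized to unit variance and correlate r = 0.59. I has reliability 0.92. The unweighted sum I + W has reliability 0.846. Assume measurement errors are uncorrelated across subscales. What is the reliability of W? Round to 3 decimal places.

0.590

Var(I+W) = 2 + 2·0.59 = 3.180.
True-score variance = ρ_I + ρ_W + 2·0.59, so 0.846 = (0.92 + ρ_W + 1.18) / 3.180.
ρ_W = 0.846·3.180 − 0.92 − 1.18 = 0.590.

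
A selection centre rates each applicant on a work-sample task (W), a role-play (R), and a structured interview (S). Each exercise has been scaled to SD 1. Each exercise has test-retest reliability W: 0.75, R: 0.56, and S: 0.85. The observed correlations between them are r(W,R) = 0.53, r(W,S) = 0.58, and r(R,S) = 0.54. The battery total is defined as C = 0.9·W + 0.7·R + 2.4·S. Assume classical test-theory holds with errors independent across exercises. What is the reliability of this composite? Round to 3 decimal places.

0.894

Var(C) = 0.9² + 0.7² + 2.4² + 2·[0.63·0.53 + 2.16·0.58 + 1.68·0.54] = 7.06 + 4.9878 = 12.0478.
With uncorrelated errors the cross-covariances are all true-score covariance, so they carry over unchanged; only the diagonal terms shrink to ρᵢσᵢ².
True-score variance = [0.9²·0.75 + 0.7²·0.56 + 2.4²·0.85] + 4.9878 = 5.7779 + 4.9878 = 10.7657.
Reliability = 10.7657 / 12.0478 = 0.894.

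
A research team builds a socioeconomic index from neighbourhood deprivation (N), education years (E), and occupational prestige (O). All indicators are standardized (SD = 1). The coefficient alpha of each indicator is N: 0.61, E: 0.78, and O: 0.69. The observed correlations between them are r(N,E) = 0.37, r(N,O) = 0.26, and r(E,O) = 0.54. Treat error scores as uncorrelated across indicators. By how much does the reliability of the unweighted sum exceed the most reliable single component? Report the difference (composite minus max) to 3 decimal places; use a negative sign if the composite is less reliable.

Var(sum) = 3 + 2.34 = 5.34; true-score variance = 2.08 + 2.34 = 4.42; composite reliability = 0.8277.
Max component reliability = 0.7800.
Difference = 0.8277 − 0.7800 = 0.048.

0.048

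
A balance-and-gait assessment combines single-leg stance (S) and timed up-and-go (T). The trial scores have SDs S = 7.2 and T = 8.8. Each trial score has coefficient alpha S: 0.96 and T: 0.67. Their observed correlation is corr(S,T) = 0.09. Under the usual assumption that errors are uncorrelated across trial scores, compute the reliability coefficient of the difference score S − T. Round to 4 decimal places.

0.7656

Var(S−T) = 7.2² + 8.8² − 2·7.2·8.8·0.09 = 129.28 − 11.4048 = 117.875.
Because errors are independent across components, Cov(Tᵢ,Tⱼ) = Cov(Xᵢ,Xⱼ); the off-diagonal part of the true-score variance is the same as above.
True-score variance = [7.2²·0.96 + 8.8²·0.67] − 11.4048 = 101.651 − 11.4048 = 90.2464.
Reliability = 90.2464 / 117.875 = 0.7656.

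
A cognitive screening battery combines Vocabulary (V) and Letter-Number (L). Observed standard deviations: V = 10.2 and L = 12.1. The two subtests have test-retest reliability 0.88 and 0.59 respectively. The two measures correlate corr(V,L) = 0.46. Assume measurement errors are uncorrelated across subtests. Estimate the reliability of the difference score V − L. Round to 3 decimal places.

0.470

Var(V−L) = 10.2² + 12.1² − 2·10.2·12.1·0.46 = 250.45 − 113.546 = 136.904.
With uncorrelated errors the cross-covariances are all true-score covariance, so they carry over unchanged; only the diagonal terms shrink to ρᵢσᵢ².
True-score variance = [10.2²·0.88 + 12.1²·0.59] − 113.546 = 177.937 − 113.546 = 64.3907.
Reliability = 64.3907 / 136.904 = 0.470.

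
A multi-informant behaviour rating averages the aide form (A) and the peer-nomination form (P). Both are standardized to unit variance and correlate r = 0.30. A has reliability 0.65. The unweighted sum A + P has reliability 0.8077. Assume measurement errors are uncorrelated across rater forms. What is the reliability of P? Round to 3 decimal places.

0.850

Var(A+P) = 2 + 2·0.30 = 2.600.
True-score variance = ρ_A + ρ_P + 2·0.30, so 0.8077 = (0.65 + ρ_P + 0.60) / 2.600.
ρ_P = 0.8077·2.600 − 0.65 − 0.60 = 0.850.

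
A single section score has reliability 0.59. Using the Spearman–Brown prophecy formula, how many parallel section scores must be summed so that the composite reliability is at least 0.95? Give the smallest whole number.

k ≥ ρ*(1−ρ₁)/(ρ₁(1−ρ*)) = 0.95·0.41 / (0.59·0.05) = 13.203.
Smallest integer k = 14.

14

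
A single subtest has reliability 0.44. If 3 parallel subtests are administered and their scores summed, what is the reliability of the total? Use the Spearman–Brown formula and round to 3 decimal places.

0.702

ρ_k = kρ / (1 + (k−1)ρ) = 3·0.44 / (1 + 2·0.44) = 1.320 / 1.880 = 0.702.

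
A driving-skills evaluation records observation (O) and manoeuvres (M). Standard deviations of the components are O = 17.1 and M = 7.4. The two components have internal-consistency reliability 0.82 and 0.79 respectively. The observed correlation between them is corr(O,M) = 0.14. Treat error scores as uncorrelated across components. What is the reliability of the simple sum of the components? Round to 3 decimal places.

0.832

Var(O+M) = 17.1² + 7.4² + 2·[17.1·7.4·0.14] = 347.17 + 35.4312 = 382.601.
Under uncorrelated errors the observed covariances equal the true-score covariances, so only the own-variance terms attenuate.
True-score variance = [17.1²·0.82 + 7.4²·0.79] + 35.4312 = 283.037 + 35.4312 = 318.468.
Reliability = 318.468 / 382.601 = 0.832.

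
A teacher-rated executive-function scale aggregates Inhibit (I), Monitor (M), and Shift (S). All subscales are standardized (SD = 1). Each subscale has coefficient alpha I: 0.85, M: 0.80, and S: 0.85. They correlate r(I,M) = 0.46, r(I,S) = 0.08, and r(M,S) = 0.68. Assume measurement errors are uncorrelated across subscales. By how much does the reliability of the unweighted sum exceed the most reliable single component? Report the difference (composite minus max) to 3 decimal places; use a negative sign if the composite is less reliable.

0.058

Var(sum) = 3 + 2.44 = 5.44; true-score variance = 2.5 + 2.44 = 4.94; composite reliability = 0.9081.
Max component reliability = 0.8500.
Difference = 0.9081 − 0.8500 = 0.058.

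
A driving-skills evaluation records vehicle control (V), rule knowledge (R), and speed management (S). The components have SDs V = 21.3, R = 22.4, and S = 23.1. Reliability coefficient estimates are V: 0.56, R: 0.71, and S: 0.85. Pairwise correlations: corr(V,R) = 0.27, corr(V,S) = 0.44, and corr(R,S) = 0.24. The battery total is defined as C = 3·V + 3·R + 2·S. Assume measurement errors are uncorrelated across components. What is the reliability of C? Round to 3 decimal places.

0.800

Var(C) = 3²·21.3² + 3²·22.4² + 2²·23.1² + 2·[9·21.3·22.4·0.27 + 6·21.3·23.1·0.44 + 6·22.4·23.1·0.24] = 10733.5 + 6406.95 = 17140.4.
Because errors are independent across components, Cov(Tᵢ,Tⱼ) = Cov(Xᵢ,Xⱼ); the off-diagonal part of the true-score variance is the same as above.
True-score variance = [3²·21.3²·0.56 + 3²·22.4²·0.71 + 2²·23.1²·0.85] + 6406.95 = 7307.12 + 6406.95 = 13714.1.
Reliability = 13714.1 / 17140.4 = 0.800.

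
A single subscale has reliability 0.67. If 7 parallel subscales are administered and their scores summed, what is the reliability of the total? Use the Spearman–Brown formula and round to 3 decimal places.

ρ_k = kρ / (1 + (k−1)ρ) = 7·0.67 / (1 + 6·0.67) = 4.690 / 5.020 = 0.934.

0.934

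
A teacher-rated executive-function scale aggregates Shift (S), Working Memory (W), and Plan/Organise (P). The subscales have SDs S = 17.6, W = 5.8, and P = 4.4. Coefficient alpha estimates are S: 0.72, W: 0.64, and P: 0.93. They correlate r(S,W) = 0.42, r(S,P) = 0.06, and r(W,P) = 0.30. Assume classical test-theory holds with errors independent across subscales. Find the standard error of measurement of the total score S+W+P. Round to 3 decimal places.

10.010

Var(total) = 362.76 + 110.352 = 473.112.
True-score variance = 262.562 + 110.352 = 372.914, so reliability = 0.7882.
Error variance = 473.112 − 372.914 = 100.198; SEM = √100.198 = 10.010.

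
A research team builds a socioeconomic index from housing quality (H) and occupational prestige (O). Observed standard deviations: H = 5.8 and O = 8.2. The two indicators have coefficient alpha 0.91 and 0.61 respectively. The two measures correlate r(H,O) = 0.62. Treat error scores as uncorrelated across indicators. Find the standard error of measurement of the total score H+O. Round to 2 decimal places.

Var(total) = 100.88 + 58.9744 = 159.854.
True-score variance = 71.6288 + 58.9744 = 130.603, so reliability = 0.8170.
Error variance = 159.854 − 130.603 = 29.2512; SEM = √29.2512 = 5.41.

5.41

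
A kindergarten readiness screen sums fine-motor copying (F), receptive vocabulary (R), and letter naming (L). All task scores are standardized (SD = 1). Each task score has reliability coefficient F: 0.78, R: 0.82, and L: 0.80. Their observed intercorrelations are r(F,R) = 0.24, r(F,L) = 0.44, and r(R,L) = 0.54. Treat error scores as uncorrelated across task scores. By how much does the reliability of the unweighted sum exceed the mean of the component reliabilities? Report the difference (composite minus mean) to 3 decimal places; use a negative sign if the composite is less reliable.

Var(sum) = 3 + 2.44 = 5.44; true-score variance = 2.4 + 2.44 = 4.84; composite reliability = 0.8897.
Mean component reliability = 0.8000.
Difference = 0.8897 − 0.8000 = 0.090.

0.090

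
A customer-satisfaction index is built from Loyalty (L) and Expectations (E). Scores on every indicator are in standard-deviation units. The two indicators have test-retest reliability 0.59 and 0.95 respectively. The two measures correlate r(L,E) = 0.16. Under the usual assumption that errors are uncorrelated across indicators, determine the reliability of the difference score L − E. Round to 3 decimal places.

Var(L−E) = 1 + 1 − 2·0.16 = 2 − 0.32 = 1.68.
With uncorrelated errors the cross-covariances are all true-score covariance, so they carry over unchanged; only the diagonal terms shrink to ρᵢσᵢ².
True-score variance = [0.59 + 0.95] − 0.32 = 1.54 − 0.32 = 1.22.
Reliability = 1.22 / 1.68 = 0.726.

0.726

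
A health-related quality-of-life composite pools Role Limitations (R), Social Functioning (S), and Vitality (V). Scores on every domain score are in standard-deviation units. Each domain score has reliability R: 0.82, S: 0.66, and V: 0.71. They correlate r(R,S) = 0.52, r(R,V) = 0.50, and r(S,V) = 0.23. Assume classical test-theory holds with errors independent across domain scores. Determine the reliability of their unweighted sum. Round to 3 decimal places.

0.853

Var(R+S+V) = 3 + 2·[0.52 + 0.50 + 0.23] = 3 + 2.5 = 5.5.
With uncorrelated errors the cross-covariances are all true-score covariance, so they carry over unchanged; only the diagonal terms shrink to ρᵢσᵢ².
True-score variance = [0.82 + 0.66 + 0.71] + 2.5 = 2.19 + 2.5 = 4.69.
Reliability = 4.69 / 5.5 = 0.853.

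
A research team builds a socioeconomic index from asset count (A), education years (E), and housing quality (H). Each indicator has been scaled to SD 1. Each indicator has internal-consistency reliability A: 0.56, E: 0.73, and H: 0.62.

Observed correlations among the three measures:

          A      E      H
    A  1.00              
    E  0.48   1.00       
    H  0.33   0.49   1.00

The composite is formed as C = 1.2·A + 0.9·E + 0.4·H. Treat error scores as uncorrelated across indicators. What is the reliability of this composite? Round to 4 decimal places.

0.7782

Var(C) = 1.2² + 0.9² + 0.4² + 2·[1.08·0.48 + 0.48·0.33 + 0.36·0.49] = 2.41 + 1.7064 = 4.1164.
Because errors are independent across components, Cov(Tᵢ,Tⱼ) = Cov(Xᵢ,Xⱼ); the off-diagonal part of the true-score variance is the same as above.
True-score variance = [1.2²·0.56 + 0.9²·0.73 + 0.4²·0.62] + 1.7064 = 1.4969 + 1.7064 = 3.2033.
Reliability = 3.2033 / 4.1164 = 0.7782.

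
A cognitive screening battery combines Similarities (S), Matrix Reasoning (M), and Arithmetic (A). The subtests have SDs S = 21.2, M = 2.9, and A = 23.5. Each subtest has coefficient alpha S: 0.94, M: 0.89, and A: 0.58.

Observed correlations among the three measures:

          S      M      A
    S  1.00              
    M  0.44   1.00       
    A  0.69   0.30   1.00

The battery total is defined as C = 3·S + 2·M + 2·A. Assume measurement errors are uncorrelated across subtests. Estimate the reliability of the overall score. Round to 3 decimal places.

Var(C) = 3²·21.2² + 2²·2.9² + 2²·23.5² + 2·[6·21.2·2.9·0.44 + 6·21.2·23.5·0.69 + 4·2.9·23.5·0.30] = 6287.6 + 4613.27 = 10900.9.
Because errors are independent across components, Cov(Tᵢ,Tⱼ) = Cov(Xᵢ,Xⱼ); the off-diagonal part of the true-score variance is the same as above.
True-score variance = [3²·21.2²·0.94 + 2²·2.9²·0.89 + 2²·23.5²·0.58] + 4613.27 = 5113.42 + 4613.27 = 9726.69.
Reliability = 9726.69 / 10900.9 = 0.892.

0.892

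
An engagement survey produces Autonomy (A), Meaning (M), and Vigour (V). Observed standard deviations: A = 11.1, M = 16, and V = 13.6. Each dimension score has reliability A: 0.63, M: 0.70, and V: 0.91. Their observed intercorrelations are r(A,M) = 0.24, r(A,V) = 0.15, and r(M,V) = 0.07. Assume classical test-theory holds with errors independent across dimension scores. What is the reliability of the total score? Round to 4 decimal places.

0.8083

Var(A+M+V) = 11.1² + 16² + 13.6² + 2·[11.1·16·0.24 + 11.1·13.6·0.15 + 16·13.6·0.07] = 564.17 + 161 = 725.17.
Because errors are independent across components, Cov(Tᵢ,Tⱼ) = Cov(Xᵢ,Xⱼ); the off-diagonal part of the true-score variance is the same as above.
True-score variance = [11.1²·0.63 + 16²·0.70 + 13.6²·0.91] + 161 = 425.136 + 161 = 586.136.
Reliability = 586.136 / 725.17 = 0.8083.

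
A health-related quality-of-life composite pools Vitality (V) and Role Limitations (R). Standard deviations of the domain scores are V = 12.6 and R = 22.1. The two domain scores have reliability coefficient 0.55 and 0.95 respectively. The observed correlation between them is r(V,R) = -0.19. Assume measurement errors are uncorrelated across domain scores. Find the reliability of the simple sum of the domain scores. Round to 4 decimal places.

0.8229

Var(V+R) = 12.6² + 22.1² + 2·[12.6·22.1·(-0.19)] = 647.17 − 105.815 = 541.355.
With uncorrelated errors the cross-covariances are all true-score covariance, so they carry over unchanged; only the diagonal terms shrink to ρᵢσᵢ².
True-score variance = [12.6²·0.55 + 22.1²·0.95] − 105.815 = 551.308 − 105.815 = 445.493.
Reliability = 445.493 / 541.355 = 0.8229.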